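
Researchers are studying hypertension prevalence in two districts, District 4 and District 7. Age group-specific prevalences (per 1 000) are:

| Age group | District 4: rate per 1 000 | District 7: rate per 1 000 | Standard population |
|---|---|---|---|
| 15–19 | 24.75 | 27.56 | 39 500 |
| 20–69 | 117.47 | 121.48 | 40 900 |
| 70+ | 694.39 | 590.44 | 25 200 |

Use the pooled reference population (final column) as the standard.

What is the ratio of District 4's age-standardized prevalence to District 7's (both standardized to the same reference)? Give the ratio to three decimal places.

1.112

Standard total = 105 600; weights = 0.3741, 0.3873, 0.2386.
District 4: 0.3741×24.75 + 0.3873×117.47 + 0.2386×694.39 = 220.4619 per 1 000.
District 7: 0.3741×27.56 + 0.3873×121.48 + 0.2386×590.44 = 198.2598 per 1 000.
Ratio = 220.4619 ÷ 198.2598 = 1.11198.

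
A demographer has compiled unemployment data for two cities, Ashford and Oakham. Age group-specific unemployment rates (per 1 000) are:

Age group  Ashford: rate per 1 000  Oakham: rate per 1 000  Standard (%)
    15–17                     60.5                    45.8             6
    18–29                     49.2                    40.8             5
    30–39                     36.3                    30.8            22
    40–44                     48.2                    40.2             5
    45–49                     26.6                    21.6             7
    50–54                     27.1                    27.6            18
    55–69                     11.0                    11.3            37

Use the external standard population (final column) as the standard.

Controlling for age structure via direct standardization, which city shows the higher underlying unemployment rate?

Standard weights: 0.06, 0.05, 0.22, 0.05, 0.07, 0.18, 0.37.
Ashford: 0.0600×60.5 + 0.0500×49.2 + 0.2200×36.3 + 0.0500×48.2 + 0.0700×26.6 + 0.1800×27.1 + 0.3700×11.0 = 27.2960 per 1 000.
Oakham: 0.0600×45.8 + 0.0500×40.8 + 0.2200×30.8 + 0.0500×40.2 + 0.0700×21.6 + 0.1800×27.6 + 0.3700×11.3 = 24.2350 per 1 000.

Ashford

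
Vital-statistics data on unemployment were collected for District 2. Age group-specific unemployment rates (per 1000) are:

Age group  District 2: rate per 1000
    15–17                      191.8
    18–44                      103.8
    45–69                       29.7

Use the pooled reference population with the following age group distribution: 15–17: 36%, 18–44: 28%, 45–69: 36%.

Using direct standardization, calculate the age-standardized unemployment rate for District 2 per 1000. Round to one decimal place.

Standard weights: 0.36, 0.28, 0.36.
Standardized rate: 0.3600×191.8 + 0.2800×103.8 + 0.3600×29.7 = 108.8040 per 1000.

108.8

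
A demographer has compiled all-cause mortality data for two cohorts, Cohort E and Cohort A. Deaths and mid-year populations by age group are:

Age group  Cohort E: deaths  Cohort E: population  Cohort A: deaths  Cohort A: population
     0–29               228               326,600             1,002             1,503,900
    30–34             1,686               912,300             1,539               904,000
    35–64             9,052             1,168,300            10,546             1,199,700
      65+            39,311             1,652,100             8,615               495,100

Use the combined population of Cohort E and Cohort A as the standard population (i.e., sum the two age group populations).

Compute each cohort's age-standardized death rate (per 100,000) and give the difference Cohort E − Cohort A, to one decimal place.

Age-specific rates per 100,000 for Cohort E: 69.81, 184.81, 774.80, 2379.46.
For Cohort A: 66.63, 170.24, 879.05, 1740.05.
Combined standard total = 8,162,000; weights = 0.2243, 0.2225, 0.2901, 0.2631.
Cohort E: 0.2243×69.81 + 0.2225×184.81 + 0.2901×774.80 + 0.2631×2379.46 = 907.5412 per 100,000.
Cohort A: 0.2243×66.63 + 0.2225×170.24 + 0.2901×879.05 + 0.2631×1740.05 = 765.6226 per 100,000.
Difference = 907.5412 − 765.6226 = 141.9186.

141.9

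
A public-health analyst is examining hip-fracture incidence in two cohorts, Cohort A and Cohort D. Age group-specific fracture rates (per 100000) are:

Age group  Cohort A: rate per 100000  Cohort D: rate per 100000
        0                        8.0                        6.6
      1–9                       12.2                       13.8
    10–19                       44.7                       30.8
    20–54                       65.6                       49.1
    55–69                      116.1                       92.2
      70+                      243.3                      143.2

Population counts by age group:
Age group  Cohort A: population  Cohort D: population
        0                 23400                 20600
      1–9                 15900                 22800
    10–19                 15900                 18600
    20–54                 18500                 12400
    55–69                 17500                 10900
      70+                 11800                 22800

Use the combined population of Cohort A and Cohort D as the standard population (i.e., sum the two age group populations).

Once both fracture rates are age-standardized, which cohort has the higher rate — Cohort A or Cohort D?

Combined standard total = 211100; weights = 0.2084, 0.1833, 0.1634, 0.1464, 0.1345, 0.1639.
Cohort A: 0.2084×8.0 + 0.1833×12.2 + 0.1634×44.7 + 0.1464×65.6 + 0.1345×116.1 + 0.1639×243.3 = 76.3086 per 100000.
Cohort D: 0.2084×6.6 + 0.1833×13.8 + 0.1634×30.8 + 0.1464×49.1 + 0.1345×92.2 + 0.1639×143.2 = 52.0012 per 100000.

Cohort A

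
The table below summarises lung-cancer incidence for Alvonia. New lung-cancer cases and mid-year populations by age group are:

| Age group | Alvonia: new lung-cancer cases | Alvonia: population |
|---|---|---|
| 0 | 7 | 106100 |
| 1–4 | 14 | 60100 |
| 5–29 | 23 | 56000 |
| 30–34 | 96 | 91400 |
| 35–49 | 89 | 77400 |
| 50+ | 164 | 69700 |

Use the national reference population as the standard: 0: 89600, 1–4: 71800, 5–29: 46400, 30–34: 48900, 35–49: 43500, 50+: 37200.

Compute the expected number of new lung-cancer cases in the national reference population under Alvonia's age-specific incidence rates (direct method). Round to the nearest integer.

231

Age-specific rates per 100000 for Alvonia: 6.60, 23.29, 41.07, 105.03, 114.99, 235.29.
Expected new lung-cancer cases = Σ (standard pop × age-specific rate ÷ 100000)
= 89600×6.60/100000 + 71800×23.29/100000 + 46400×41.07/100000 + 48900×105.03/100000 + 43500×114.99/100000 + 37200×235.29/100000
= 5.91 + 16.73 + 19.06 + 51.36 + 50.02 + 87.53 = 230.60.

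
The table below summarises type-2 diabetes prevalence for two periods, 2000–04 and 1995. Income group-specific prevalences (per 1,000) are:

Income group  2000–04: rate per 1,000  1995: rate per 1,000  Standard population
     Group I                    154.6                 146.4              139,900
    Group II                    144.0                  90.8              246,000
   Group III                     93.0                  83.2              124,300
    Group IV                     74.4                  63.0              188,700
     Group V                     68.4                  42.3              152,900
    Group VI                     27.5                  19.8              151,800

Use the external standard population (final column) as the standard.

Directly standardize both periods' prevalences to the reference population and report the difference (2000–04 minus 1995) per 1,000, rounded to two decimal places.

22.68

Standard total = 1,003,600; weights = 0.1394, 0.2451, 0.1239, 0.1880, 0.1524, 0.1513.
2000–04: 0.1394×154.6 + 0.2451×144.0 + 0.1239×93.0 + 0.1880×74.4 + 0.1524×68.4 + 0.1513×27.5 = 96.9356 per 1,000.
1995: 0.1394×146.4 + 0.2451×90.8 + 0.1239×83.2 + 0.1880×63.0 + 0.1524×42.3 + 0.1513×19.8 = 74.2540 per 1,000.
Difference = 96.9356 − 74.2540 = 22.6816.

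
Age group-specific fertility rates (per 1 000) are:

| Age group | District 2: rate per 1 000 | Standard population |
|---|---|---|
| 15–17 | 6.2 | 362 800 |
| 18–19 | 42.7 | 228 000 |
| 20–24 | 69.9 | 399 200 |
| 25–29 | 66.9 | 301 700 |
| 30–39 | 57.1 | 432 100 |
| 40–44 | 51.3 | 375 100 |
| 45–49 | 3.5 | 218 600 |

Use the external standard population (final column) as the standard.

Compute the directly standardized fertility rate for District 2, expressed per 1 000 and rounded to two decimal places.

45.20

Standard total = 2 317 500; weights = 0.1565, 0.0984, 0.1723, 0.1302, 0.1865, 0.1619, 0.0943.
Standardized rate: 0.1565×6.2 + 0.0984×42.7 + 0.1723×69.9 + 0.1302×66.9 + 0.1865×57.1 + 0.1619×51.3 + 0.0943×3.5 = 45.2010 per 1 000.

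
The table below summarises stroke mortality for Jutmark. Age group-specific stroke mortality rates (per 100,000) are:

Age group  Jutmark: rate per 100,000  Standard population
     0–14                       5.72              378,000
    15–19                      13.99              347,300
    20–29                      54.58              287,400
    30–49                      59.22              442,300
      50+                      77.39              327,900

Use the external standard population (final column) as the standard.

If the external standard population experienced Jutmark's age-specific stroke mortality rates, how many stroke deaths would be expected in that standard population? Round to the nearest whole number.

Expected stroke deaths = Σ (standard pop × age-specific rate ÷ 100,000)
= 378,000×5.72/100,000 + 347,300×13.99/100,000 + 287,400×54.58/100,000 + 442,300×59.22/100,000 + 327,900×77.39/100,000
= 21.62 + 48.59 + 156.86 + 261.93 + 253.76 = 742.76.

743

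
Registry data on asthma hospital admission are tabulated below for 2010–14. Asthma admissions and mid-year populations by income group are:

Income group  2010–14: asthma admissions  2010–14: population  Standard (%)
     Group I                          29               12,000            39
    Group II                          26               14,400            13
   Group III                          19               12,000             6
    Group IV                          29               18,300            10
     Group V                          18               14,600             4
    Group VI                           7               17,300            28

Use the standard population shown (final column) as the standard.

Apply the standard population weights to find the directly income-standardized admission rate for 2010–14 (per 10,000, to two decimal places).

Income-specific rates per 10,000 for 2010–14: 24.17, 18.06, 15.83, 15.85, 12.33, 4.05.
Standard weights: 0.39, 0.13, 0.06, 0.10, 0.04, 0.28.
Standardized rate: 0.3900×24.17 + 0.1300×18.06 + 0.0600×15.83 + 0.1000×15.85 + 0.0400×12.33 + 0.2800×4.05 = 15.9330 per 10,000.

15.93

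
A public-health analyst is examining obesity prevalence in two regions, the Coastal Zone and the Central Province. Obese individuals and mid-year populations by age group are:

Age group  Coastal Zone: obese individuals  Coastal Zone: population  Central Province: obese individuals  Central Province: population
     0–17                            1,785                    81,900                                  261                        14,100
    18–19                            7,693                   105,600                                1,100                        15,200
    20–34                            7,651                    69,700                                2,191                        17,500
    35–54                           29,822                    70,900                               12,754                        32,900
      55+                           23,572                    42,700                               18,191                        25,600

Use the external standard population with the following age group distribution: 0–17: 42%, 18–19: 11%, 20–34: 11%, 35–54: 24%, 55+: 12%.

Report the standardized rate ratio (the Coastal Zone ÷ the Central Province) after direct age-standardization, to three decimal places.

0.945

Age-specific rates per 1,000 for the Coastal Zone: 21.795, 72.850, 109.770, 420.621, 552.037.
For the Central Province: 18.511, 72.368, 125.200, 387.660, 710.586.
Standard weights: 0.42, 0.11, 0.11, 0.24, 0.12.
The Coastal Zone: 0.4200×21.795 + 0.1100×72.850 + 0.1100×109.770 + 0.2400×420.621 + 0.1200×552.037 = 196.4356 per 1,000.
The Central Province: 0.4200×18.511 + 0.1100×72.368 + 0.1100×125.200 + 0.2400×387.660 + 0.1200×710.586 = 207.8156 per 1,000.
Ratio = 196.4356 ÷ 207.8156 = 0.94524.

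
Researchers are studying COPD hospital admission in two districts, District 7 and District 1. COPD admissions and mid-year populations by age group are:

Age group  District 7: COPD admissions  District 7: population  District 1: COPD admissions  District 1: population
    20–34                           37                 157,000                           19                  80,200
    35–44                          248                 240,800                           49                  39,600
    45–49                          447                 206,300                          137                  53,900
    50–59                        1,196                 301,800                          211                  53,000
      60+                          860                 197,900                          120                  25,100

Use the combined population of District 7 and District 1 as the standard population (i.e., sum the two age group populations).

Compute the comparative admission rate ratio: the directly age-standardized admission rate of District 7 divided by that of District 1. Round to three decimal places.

0.927

Age-specific rates per 10,000 for District 7: 2.36, 10.30, 21.67, 39.63, 43.46.
For District 1: 2.37, 12.37, 25.42, 39.81, 47.81.
Combined standard total = 1,355,600; weights = 0.1750, 0.2068, 0.1919, 0.2617, 0.1645.
District 7: 0.1750×2.36 + 0.2068×10.30 + 0.1919×21.67 + 0.2617×39.63 + 0.1645×43.46 = 24.2223 per 10,000.
District 1: 0.1750×2.37 + 0.2068×12.37 + 0.1919×25.42 + 0.2617×39.81 + 0.1645×47.81 = 26.1372 per 10,000.
Ratio = 24.2223 ÷ 26.1372 = 0.92674.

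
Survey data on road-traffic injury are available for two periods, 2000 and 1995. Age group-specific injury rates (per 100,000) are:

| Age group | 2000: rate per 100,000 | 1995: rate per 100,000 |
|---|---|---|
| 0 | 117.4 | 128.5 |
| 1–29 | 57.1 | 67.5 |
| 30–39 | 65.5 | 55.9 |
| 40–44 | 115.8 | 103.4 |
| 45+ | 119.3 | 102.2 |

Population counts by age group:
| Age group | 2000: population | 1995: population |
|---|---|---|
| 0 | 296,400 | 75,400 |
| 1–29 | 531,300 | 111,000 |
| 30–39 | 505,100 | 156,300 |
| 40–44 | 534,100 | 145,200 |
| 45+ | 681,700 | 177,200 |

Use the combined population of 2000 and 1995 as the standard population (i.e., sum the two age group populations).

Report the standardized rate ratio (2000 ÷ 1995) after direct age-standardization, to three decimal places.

1.065

Combined standard total = 3,213,700; weights = 0.1157, 0.1999, 0.2058, 0.2114, 0.2673.
2000: 0.1157×117.4 + 0.1999×57.1 + 0.2058×65.5 + 0.2114×115.8 + 0.2673×119.3 = 94.8365 per 100,000.
1995: 0.1157×128.5 + 0.1999×67.5 + 0.2058×55.9 + 0.2114×103.4 + 0.2673×102.2 = 89.0323 per 100,000.
Ratio = 94.8365 ÷ 89.0323 = 1.06519.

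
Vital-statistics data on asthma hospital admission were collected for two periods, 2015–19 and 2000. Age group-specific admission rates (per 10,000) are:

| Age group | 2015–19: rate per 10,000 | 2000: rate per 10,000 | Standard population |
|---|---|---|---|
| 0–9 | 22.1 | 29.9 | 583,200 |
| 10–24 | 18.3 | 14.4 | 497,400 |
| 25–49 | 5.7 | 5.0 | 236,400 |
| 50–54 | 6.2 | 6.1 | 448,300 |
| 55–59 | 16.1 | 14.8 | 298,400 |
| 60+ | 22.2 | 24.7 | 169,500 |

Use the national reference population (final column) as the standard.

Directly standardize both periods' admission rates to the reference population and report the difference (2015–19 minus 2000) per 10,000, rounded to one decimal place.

-1.1

Standard total = 2,233,200; weights = 0.2611, 0.2227, 0.1059, 0.2007, 0.1336, 0.0759.
2015–19: 0.2611×22.1 + 0.2227×18.3 + 0.1059×5.7 + 0.2007×6.2 + 0.1336×16.1 + 0.0759×22.2 = 15.5316 per 10,000.
2000: 0.2611×29.9 + 0.2227×14.4 + 0.1059×5.0 + 0.2007×6.1 + 0.1336×14.8 + 0.0759×24.7 = 16.6218 per 10,000.
Difference = 15.5316 − 16.6218 = -1.0902.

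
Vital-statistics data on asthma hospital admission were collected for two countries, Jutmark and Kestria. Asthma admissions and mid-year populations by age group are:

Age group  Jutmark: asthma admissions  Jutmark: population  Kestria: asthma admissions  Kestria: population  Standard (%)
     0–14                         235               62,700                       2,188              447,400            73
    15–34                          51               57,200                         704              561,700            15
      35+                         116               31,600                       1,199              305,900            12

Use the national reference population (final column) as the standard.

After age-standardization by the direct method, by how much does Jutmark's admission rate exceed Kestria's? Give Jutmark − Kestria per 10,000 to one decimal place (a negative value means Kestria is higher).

-9.2

Age-specific rates per 10,000 for Jutmark: 37.48, 8.92, 36.71.
For Kestria: 48.90, 12.53, 39.20.
Standard weights: 0.73, 0.15, 0.12.
Jutmark: 0.7300×37.48 + 0.1500×8.92 + 0.1200×36.71 = 33.1029 per 10,000.
Kestria: 0.7300×48.90 + 0.1500×12.53 + 0.1200×39.20 = 42.2840 per 10,000.
Difference = 33.1029 − 42.2840 = -9.1811.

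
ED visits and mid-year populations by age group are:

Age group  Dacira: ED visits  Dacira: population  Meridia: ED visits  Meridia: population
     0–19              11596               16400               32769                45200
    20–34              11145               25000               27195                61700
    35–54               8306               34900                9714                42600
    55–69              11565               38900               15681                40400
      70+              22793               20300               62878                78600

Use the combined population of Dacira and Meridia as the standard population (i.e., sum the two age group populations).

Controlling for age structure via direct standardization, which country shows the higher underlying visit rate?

Age-specific rates per 1000 for Dacira: 707.073, 445.800, 237.994, 297.301, 1122.808.
For Meridia: 724.978, 440.762, 228.028, 388.144, 799.975.
Combined standard total = 404000; weights = 0.1525, 0.2146, 0.1918, 0.1963, 0.2448.
Dacira: 0.1525×707.073 + 0.2146×445.800 + 0.1918×237.994 + 0.1963×297.301 + 0.2448×1122.808 = 582.3584 per 1000.
Meridia: 0.1525×724.978 + 0.2146×440.762 + 0.1918×228.028 + 0.1963×388.144 + 0.2448×799.975 = 520.8964 per 1000.
The crude rates (482.69 vs 552.09) would put Meridia higher, but that reflects its age composition; once standardized to a common age structure, Dacira has the higher underlying rate.

Dacira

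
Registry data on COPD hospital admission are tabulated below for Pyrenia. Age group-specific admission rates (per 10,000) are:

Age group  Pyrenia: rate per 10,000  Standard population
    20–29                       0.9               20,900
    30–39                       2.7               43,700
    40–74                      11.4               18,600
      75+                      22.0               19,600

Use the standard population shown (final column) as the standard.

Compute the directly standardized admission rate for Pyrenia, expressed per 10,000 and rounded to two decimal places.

7.59

Standard total = 102,800; weights = 0.2033, 0.4251, 0.1809, 0.1907.
Standardized rate: 0.2033×0.9 + 0.4251×2.7 + 0.1809×11.4 + 0.1907×22.0 = 7.5879 per 10,000.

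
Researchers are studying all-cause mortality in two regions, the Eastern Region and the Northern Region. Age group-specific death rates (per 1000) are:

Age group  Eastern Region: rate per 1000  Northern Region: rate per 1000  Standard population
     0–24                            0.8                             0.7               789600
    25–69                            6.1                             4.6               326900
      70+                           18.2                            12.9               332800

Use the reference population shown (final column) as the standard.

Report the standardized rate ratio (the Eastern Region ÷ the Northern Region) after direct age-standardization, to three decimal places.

1.367

Standard total = 1449300; weights = 0.5448, 0.2256, 0.2296.
The Eastern Region: 0.5448×0.8 + 0.2256×6.1 + 0.2296×18.2 = 5.9910 per 1000.
The Northern Region: 0.5448×0.7 + 0.2256×4.6 + 0.2296×12.9 = 4.3811 per 1000.
Ratio = 5.9910 ÷ 4.3811 = 1.36745.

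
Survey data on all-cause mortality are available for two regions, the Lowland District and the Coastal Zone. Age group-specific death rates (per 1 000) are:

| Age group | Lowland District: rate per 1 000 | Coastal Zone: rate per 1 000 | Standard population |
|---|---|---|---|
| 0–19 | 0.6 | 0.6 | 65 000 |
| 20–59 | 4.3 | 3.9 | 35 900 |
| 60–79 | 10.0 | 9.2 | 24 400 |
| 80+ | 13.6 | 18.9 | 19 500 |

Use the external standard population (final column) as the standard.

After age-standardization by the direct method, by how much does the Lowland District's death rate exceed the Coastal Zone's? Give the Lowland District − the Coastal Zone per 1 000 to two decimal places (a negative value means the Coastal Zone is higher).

-0.48

Standard total = 144 800; weights = 0.4489, 0.2479, 0.1685, 0.1347.
The Lowland District: 0.4489×0.6 + 0.2479×4.3 + 0.1685×10.0 + 0.1347×13.6 = 4.8520 per 1 000.
The Coastal Zone: 0.4489×0.6 + 0.2479×3.9 + 0.1685×9.2 + 0.1347×18.9 = 5.3318 per 1 000.
Difference = 4.8520 − 5.3318 = -0.4798.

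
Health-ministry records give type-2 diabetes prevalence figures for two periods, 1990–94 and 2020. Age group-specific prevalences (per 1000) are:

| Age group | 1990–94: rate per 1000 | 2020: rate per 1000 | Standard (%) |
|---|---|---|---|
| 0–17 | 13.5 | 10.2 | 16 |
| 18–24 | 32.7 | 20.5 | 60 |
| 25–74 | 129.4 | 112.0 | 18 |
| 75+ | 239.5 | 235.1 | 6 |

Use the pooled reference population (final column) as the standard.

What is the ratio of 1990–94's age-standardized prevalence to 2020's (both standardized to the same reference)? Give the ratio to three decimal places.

Standard weights: 0.16, 0.60, 0.18, 0.06.
1990–94: 0.1600×13.5 + 0.6000×32.7 + 0.1800×129.4 + 0.0600×239.5 = 59.4420 per 1000.
2020: 0.1600×10.2 + 0.6000×20.5 + 0.1800×112.0 + 0.0600×235.1 = 48.1980 per 1000.
Ratio = 59.4420 ÷ 48.1980 = 1.23329.

1.233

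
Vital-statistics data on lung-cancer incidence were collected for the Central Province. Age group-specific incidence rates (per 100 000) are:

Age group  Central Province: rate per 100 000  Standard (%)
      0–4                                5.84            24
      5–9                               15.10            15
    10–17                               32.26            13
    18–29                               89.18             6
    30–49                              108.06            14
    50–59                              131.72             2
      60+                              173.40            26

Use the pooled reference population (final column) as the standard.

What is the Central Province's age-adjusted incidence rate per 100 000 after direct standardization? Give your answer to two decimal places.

76.06

Standard weights: 0.24, 0.15, 0.13, 0.06, 0.14, 0.02, 0.26.
Standardized rate: 0.2400×5.84 + 0.1500×15.10 + 0.1300×32.26 + 0.0600×89.18 + 0.1400×108.06 + 0.0200×131.72 + 0.2600×173.40 = 76.0580 per 100 000.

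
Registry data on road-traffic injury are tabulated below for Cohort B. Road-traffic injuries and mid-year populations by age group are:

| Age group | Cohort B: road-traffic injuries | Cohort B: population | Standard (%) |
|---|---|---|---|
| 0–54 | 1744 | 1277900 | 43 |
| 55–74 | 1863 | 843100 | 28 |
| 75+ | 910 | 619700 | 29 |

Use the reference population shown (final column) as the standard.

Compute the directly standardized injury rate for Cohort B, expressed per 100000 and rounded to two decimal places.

Age-specific rates per 100000 for Cohort B: 136.47, 220.97, 146.85.
Standard weights: 0.43, 0.28, 0.29.
Standardized rate: 0.4300×136.47 + 0.2800×220.97 + 0.2900×146.85 = 163.1406 per 100000.

163.14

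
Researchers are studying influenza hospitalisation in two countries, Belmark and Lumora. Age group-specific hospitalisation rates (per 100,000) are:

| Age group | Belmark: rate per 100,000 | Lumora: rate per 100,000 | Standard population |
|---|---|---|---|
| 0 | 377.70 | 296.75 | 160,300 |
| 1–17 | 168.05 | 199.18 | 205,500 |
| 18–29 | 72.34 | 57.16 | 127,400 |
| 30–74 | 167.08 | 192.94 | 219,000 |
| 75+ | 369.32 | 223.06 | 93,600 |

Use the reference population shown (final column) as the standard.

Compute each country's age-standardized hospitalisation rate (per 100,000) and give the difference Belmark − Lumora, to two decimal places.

20.53

Standard total = 805,800; weights = 0.1989, 0.2550, 0.1581, 0.2718, 0.1162.
Belmark: 0.1989×377.70 + 0.2550×168.05 + 0.1581×72.34 + 0.2718×167.08 + 0.1162×369.32 = 217.7396 per 100,000.
Lumora: 0.1989×296.75 + 0.2550×199.18 + 0.1581×57.16 + 0.2718×192.94 + 0.1162×223.06 = 197.2139 per 100,000.
Difference = 217.7396 − 197.2139 = 20.5257.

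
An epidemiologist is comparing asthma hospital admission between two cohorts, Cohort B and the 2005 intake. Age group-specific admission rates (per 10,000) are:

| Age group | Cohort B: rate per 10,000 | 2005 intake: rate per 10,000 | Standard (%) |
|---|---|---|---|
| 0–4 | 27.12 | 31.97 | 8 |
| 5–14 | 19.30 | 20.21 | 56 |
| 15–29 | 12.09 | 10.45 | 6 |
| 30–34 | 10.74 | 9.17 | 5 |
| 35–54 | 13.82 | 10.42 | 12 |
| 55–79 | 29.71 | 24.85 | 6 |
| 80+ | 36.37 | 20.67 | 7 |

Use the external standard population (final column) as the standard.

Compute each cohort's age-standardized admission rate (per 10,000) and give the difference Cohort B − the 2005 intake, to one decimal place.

1.1

Standard weights: 0.08, 0.56, 0.06, 0.05, 0.12, 0.06, 0.07.
Cohort B: 0.0800×27.12 + 0.5600×19.30 + 0.0600×12.09 + 0.0500×10.74 + 0.1200×13.82 + 0.0600×29.71 + 0.0700×36.37 = 20.2269 per 10,000.
The 2005 intake: 0.0800×31.97 + 0.5600×20.21 + 0.0600×10.45 + 0.0500×9.17 + 0.1200×10.42 + 0.0600×24.85 + 0.0700×20.67 = 19.1490 per 10,000.
Difference = 20.2269 − 19.1490 = 1.0779.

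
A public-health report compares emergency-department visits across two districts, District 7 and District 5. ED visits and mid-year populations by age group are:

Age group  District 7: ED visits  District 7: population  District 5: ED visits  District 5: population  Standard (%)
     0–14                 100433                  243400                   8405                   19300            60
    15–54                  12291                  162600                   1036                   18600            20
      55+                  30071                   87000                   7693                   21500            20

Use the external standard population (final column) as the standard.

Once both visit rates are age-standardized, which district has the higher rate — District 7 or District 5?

Age-specific rates per 1000 for District 7: 412.625, 75.590, 345.644.
For District 5: 435.492, 55.699, 357.814.
Standard weights: 0.60, 0.20, 0.20.
District 7: 0.6000×412.625 + 0.2000×75.590 + 0.2000×345.644 = 331.8220 per 1000.
District 5: 0.6000×435.492 + 0.2000×55.699 + 0.2000×357.814 = 343.9979 per 1000.
The crude rates (289.65 vs 288.45) would put District 7 higher, but that reflects its age composition; once standardized to a common age structure, District 5 has the higher underlying rate.

District 5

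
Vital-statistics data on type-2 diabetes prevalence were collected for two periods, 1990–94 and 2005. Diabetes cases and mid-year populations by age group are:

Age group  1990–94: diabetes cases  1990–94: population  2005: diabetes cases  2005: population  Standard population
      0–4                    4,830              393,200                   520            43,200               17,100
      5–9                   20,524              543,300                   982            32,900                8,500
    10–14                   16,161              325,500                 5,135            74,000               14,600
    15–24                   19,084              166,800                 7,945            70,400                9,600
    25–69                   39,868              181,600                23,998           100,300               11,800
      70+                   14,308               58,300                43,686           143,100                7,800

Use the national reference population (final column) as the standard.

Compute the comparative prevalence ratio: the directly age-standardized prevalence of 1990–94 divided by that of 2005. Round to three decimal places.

Age-specific rates per 1,000 for 1990–94: 12.284, 37.777, 49.650, 114.412, 219.537, 245.420.
For 2005: 12.037, 29.848, 69.392, 112.855, 239.262, 305.283.
Standard total = 69,400; weights = 0.2464, 0.1225, 0.2104, 0.1383, 0.1700, 0.1124.
1990–94: 0.2464×12.284 + 0.1225×37.777 + 0.2104×49.650 + 0.1383×114.412 + 0.1700×219.537 + 0.1124×245.420 = 98.8360 per 1,000.
2005: 0.2464×12.037 + 0.1225×29.848 + 0.2104×69.392 + 0.1383×112.855 + 0.1700×239.262 + 0.1124×305.283 = 111.8238 per 1,000.
Ratio = 98.8360 ÷ 111.8238 = 0.88385.

0.884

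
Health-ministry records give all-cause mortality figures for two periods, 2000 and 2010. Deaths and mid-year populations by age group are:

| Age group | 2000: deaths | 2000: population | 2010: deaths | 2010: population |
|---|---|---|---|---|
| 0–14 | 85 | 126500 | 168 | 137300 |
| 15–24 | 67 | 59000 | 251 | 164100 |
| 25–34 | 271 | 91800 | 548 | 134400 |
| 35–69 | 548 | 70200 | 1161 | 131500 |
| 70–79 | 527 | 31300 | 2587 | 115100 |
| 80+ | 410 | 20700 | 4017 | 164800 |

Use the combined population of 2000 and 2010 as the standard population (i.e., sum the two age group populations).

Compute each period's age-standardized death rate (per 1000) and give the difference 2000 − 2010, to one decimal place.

-1.9

Age-specific rates per 1000 for 2000: 0.672, 1.136, 2.952, 7.806, 16.837, 19.807.
For 2010: 1.224, 1.530, 4.077, 8.829, 22.476, 24.375.
Combined standard total = 1246700; weights = 0.2116, 0.1790, 0.1814, 0.1618, 0.1174, 0.1488.
2000: 0.2116×0.672 + 0.1790×1.136 + 0.1814×2.952 + 0.1618×7.806 + 0.1174×16.837 + 0.1488×19.807 = 7.0683 per 1000.
2010: 0.2116×1.224 + 0.1790×1.530 + 0.1814×4.077 + 0.1618×8.829 + 0.1174×22.476 + 0.1488×24.375 = 8.9670 per 1000.
Difference = 7.0683 − 8.9670 = -1.8988.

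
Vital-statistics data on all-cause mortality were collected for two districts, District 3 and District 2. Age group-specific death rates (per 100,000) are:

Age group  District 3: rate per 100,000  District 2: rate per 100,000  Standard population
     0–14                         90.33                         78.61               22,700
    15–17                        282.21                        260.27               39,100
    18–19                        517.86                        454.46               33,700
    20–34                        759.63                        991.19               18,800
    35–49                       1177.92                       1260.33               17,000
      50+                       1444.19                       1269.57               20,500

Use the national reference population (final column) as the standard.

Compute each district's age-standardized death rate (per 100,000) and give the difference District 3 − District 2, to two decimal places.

7.15

Standard total = 151,800; weights = 0.1495, 0.2576, 0.2220, 0.1238, 0.1120, 0.1350.
District 3: 0.1495×90.33 + 0.2576×282.21 + 0.2220×517.86 + 0.1238×759.63 + 0.1120×1177.92 + 0.1350×1444.19 = 622.1895 per 100,000.
District 2: 0.1495×78.61 + 0.2576×260.27 + 0.2220×454.46 + 0.1238×991.19 + 0.1120×1260.33 + 0.1350×1269.57 = 615.0361 per 100,000.
Difference = 622.1895 − 615.0361 = 7.1534.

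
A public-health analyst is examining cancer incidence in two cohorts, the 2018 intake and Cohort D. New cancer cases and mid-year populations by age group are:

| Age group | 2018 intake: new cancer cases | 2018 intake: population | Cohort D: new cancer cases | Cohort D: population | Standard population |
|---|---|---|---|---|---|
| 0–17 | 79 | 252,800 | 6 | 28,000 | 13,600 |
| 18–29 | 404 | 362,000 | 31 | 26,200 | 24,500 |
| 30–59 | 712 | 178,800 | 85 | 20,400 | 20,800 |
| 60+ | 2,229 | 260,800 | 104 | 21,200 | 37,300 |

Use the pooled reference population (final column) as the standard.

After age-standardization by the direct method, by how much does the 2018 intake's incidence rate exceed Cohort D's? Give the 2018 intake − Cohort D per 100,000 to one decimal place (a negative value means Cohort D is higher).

136.9

Age-specific rates per 100,000 for the 2018 intake: 31.25, 111.60, 398.21, 854.68.
For Cohort D: 21.43, 118.32, 416.67, 490.57.
Standard total = 96,200; weights = 0.1414, 0.2547, 0.2162, 0.3877.
The 2018 intake: 0.1414×31.25 + 0.2547×111.60 + 0.2162×398.21 + 0.3877×854.68 = 450.3276 per 100,000.
Cohort D: 0.1414×21.43 + 0.2547×118.32 + 0.2162×416.67 + 0.3877×490.57 = 313.4622 per 100,000.
Difference = 450.3276 − 313.4622 = 136.8654.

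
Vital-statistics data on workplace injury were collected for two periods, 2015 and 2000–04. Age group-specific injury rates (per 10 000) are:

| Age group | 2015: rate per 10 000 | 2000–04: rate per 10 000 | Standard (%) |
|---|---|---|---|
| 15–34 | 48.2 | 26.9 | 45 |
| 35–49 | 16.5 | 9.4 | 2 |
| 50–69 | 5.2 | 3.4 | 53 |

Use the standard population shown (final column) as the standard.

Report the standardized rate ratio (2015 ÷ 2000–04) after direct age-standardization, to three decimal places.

1.758

Standard weights: 0.45, 0.02, 0.53.
2015: 0.4500×48.2 + 0.0200×16.5 + 0.5300×5.2 = 24.7760 per 10 000.
2000–04: 0.4500×26.9 + 0.0200×9.4 + 0.5300×3.4 = 14.0950 per 10 000.
Ratio = 24.7760 ÷ 14.0950 = 1.75779.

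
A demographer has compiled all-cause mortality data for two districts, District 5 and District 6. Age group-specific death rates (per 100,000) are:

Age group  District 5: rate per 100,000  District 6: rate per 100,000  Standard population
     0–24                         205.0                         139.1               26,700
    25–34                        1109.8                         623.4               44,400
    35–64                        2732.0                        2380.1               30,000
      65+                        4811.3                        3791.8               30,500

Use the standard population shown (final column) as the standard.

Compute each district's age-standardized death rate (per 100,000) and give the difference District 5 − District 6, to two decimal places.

493.98

Standard total = 131,600; weights = 0.2029, 0.3374, 0.2280, 0.2318.
District 5: 0.2029×205.0 + 0.3374×1109.8 + 0.2280×2732.0 + 0.2318×4811.3 = 2153.9002 per 100,000.
District 6: 0.2029×139.1 + 0.3374×623.4 + 0.2280×2380.1 + 0.2318×3791.8 = 1659.9227 per 100,000.
Difference = 2153.9002 − 1659.9227 = 493.9775.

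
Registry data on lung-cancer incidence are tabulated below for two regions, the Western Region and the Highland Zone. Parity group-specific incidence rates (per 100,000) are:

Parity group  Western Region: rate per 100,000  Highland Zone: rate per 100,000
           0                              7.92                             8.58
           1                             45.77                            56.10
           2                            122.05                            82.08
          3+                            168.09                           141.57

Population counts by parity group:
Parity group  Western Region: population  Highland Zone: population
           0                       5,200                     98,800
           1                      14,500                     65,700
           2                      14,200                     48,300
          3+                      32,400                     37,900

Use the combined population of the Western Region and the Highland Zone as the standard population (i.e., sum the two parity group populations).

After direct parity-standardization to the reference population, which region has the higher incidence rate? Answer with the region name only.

Combined standard total = 317,000; weights = 0.3281, 0.2530, 0.1972, 0.2218.
The Western Region: 0.3281×7.92 + 0.2530×45.77 + 0.1972×122.05 + 0.2218×168.09 = 75.5183 per 100,000.
The Highland Zone: 0.3281×8.58 + 0.2530×56.10 + 0.1972×82.08 + 0.2218×141.57 = 64.5865 per 100,000.

Western Region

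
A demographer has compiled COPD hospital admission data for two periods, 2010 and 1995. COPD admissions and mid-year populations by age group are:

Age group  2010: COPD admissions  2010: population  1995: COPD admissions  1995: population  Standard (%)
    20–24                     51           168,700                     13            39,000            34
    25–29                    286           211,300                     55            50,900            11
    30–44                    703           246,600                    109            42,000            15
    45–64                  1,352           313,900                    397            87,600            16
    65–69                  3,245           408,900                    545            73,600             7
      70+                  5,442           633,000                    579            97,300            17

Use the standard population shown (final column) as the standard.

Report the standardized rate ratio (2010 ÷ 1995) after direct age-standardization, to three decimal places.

Age-specific rates per 10,000 for 2010: 3.02, 13.54, 28.51, 43.07, 79.36, 85.97.
For 1995: 3.33, 10.81, 25.95, 45.32, 74.05, 59.51.
Standard weights: 0.34, 0.11, 0.15, 0.16, 0.07, 0.17.
2010: 0.3400×3.02 + 0.1100×13.54 + 0.1500×28.51 + 0.1600×43.07 + 0.0700×79.36 + 0.1700×85.97 = 33.8546 per 10,000.
1995: 0.3400×3.33 + 0.1100×10.81 + 0.1500×25.95 + 0.1600×45.32 + 0.0700×74.05 + 0.1700×59.51 = 28.7655 per 10,000.
Ratio = 33.8546 ÷ 28.7655 = 1.17692.

1.177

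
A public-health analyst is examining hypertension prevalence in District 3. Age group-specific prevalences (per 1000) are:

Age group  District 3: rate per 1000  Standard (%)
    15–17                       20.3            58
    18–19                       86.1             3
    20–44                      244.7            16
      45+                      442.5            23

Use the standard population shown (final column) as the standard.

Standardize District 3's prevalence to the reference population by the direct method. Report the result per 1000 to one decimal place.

155.3

Standard weights: 0.58, 0.03, 0.16, 0.23.
Standardized rate: 0.5800×20.3 + 0.0300×86.1 + 0.1600×244.7 + 0.2300×442.5 = 155.2840 per 1000.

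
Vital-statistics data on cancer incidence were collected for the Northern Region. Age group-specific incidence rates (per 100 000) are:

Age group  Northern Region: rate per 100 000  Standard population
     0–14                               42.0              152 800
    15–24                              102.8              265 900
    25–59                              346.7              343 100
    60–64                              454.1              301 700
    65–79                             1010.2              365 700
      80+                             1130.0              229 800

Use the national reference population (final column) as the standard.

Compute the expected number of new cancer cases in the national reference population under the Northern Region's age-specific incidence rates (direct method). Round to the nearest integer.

9188

Expected new cancer cases = Σ (standard pop × age-specific rate ÷ 100 000)
= 152 800×42.0/100 000 + 265 900×102.8/100 000 + 343 100×346.7/100 000 + 301 700×454.1/100 000 + 365 700×1010.2/100 000 + 229 800×1130.0/100 000
= 64.18 + 273.35 + 1189.53 + 1370.02 + 3694.30 + 2596.74 = 9188.11.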